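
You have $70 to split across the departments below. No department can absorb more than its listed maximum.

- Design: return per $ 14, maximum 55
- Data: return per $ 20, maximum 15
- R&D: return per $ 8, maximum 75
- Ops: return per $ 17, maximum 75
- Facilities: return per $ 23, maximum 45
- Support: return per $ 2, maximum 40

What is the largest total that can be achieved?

1505

Highest return per $ first: Facilities 23 > Data 20 > Ops 17 > Design 14 > R&D 8 > Support 2.
Facilities: +45 to 45 (cap) ; 25 left.
Data: +15 to 15 (cap) ; 10 left.
Ops: +10 (room for 75) → 10. Pool exhausted.
Total = 20×15 + 17×10 + 23×45 = 1505.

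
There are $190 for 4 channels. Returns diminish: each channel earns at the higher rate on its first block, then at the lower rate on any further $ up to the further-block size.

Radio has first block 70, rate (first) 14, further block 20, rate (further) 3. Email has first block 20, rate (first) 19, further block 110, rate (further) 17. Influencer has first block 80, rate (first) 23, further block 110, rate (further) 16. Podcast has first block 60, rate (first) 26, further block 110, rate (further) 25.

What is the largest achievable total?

Treat each block as its own option and order by rate: Podcast/tier1 26 > Podcast/tier2 25 > Influencer/tier1 23 > Email/tier1 19 > Email/tier2 17 > Influencer/tier2 16 > Radio/tier1 14 > Radio/tier2 3.
Fill Podcast tier1 block (60 at 26) ; 130 left.
Podcast/tier2 (25): +110 ; 20 left.
Influencer tier1 at 23: only 20 left, fill 20.
Total = 26×60 + 25×110 + 23×20 = 4770.

4770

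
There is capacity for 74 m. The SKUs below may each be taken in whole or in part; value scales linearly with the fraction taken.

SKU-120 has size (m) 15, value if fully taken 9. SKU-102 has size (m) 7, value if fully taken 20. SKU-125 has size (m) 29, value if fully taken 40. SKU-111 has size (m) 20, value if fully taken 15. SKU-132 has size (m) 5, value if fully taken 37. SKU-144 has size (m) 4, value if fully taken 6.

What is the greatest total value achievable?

Best value per unit of size first: SKU-132 37/5≈7.4, SKU-102 20/7≈2.86, SKU-144 6/4≈1.5, SKU-125 40/29≈1.38, SKU-111 15/20≈0.75, SKU-120 9/15≈0.6.
All 5 m of SKU-132 fit (value 37) ; 69 remain.
SKU-102: take in full, 7 m for value 20 ; 62 left.
SKU-144: take in full, 4 m for value 6 ; 58 left.
SKU-125: take in full, 29 m for value 40 ; 29 left.
SKU-111: take in full, 20 m for value 15 ; 9 left.
Only 9 m remain; take 9/15 of SKU-120 for value 9×9/15 = 5.4.
Total value = 123.4.

123.4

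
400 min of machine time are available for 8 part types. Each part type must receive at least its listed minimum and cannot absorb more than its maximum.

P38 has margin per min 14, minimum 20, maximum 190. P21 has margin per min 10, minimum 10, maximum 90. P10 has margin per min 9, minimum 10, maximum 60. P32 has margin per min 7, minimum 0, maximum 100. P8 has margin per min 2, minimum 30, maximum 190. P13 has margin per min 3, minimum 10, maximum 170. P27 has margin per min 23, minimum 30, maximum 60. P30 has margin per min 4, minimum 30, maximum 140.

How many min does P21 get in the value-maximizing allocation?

Meeting every minimum uses 20+10+10+0+30+10+30+30 = 140 min, leaving 260.
Highest margin per min first: P27 23 > P38 14 > P21 10 > P10 9 > P32 7 > P30 4 > P13 3 > P8 2.
P27 takes 30 more to reach its cap of 60 ; 230 left.
P38 takes 170 more to reach its cap of 190 ; 60 left.
P21: +60 (room for 80) → 70. Pool exhausted.

70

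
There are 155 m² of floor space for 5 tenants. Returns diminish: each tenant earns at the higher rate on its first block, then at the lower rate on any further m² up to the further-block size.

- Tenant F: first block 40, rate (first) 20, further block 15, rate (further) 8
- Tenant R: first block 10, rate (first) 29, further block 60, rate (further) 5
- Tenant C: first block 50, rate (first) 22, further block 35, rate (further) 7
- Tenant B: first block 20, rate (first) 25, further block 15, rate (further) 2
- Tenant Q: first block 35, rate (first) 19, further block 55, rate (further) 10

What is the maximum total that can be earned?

3355

Treat each block as its own option and order by rate: Tenant R/first 29 > Tenant B/first 25 > Tenant C/first 22 > Tenant F/first 20 > Tenant Q/first 19 > Tenant Q/second 10 > Tenant F/second 8 > Tenant C/second 7 > Tenant R/second 5 > Tenant B/second 2.
Tenant R/first (29): +10 — 145 left.
Fill Tenant B first block (20 at 25) — 125 left.
Fill Tenant C first block (50 at 22) — 75 left.
Tenant F first at 20: fill all 40 — 35 left.
Tenant Q/first (19): +35 — 0 left.
Total = 29×10 + 25×20 + 22×50 + 20×40 + 19×35 = 3355.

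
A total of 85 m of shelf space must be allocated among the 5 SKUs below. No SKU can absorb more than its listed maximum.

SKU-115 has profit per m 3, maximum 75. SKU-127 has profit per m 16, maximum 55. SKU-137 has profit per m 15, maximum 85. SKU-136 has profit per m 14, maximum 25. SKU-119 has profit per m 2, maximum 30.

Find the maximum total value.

Order the SKUs by profit per m: SKU-127 16 > SKU-137 15 > SKU-136 14 > SKU-115 3 > SKU-119 2.
Give SKU-127 55 to hit its cap of 55 ; 30 left.
SKU-137 has room for 85 but only 30 remain, so it gets 30.
Total = 16×55 + 15×30 = 1330.

1330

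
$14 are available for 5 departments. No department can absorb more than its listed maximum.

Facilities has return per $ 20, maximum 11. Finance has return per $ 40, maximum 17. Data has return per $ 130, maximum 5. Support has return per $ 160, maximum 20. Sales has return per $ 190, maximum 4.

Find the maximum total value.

Rank by return per $: Sales 190 > Support 160 > Data 130 > Finance 40 > Facilities 20.
Give Sales 4 to hit its cap of 4 ; 10 left.
Only 10 left; Support takes them to reach 10.
Total = 160×10 + 190×4 = 2360.

2360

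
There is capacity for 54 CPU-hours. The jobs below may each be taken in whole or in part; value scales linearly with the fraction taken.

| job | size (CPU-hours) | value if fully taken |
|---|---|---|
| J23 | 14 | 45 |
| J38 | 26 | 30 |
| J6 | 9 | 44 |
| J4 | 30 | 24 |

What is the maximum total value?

Rank by value-to-size ratio: J6 44/9≈4.89, J23 45/14≈3.21, J38 30/26≈1.15, J4 24/30≈0.8.
Take all of J6 (9 CPU-hours, value 44) — 45 CPU-hours left.
All 14 CPU-hours of J23 fit (value 45) — 31 remain.
J38: take in full, 26 CPU-hours for value 30 — 5 left.
Only 5 CPU-hours remain; take 5/30 of J4 for value 24×5/30 = 4.
Total value = 123.

123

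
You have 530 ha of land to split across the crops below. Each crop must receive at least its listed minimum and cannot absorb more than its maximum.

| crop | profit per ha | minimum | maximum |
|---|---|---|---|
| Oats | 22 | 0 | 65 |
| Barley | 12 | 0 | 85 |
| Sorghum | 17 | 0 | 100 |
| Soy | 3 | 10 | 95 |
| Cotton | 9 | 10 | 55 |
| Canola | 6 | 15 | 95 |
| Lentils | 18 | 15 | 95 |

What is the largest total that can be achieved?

7030

Meeting every minimum uses 0+0+0+10+10+15+15 = 50 ha, leaving 480.
Order the crops by profit per ha: Oats 22 > Lentils 18 > Sorghum 17 > Barley 12 > Cotton 9 > Canola 6 > Soy 3.
Oats: +65 to 65 (cap) → 415 left.
Lentils takes 80 more to reach its cap of 95 → 335 left.
Give Sorghum 100 more to hit its cap of 100 → 235 left.
Give Barley 85 more to hit its cap of 85 → 150 left.
Cotton takes 45 more to reach its cap of 55 → 105 left.
Canola takes 80 more to reach its cap of 95 → 25 left.
Soy has room for 85 more but only 25 remain, so it gets 35.
Total = 22×65 + 12×85 + 17×100 + 3×35 + 9×55 + 6×95 + 18×95 = 7030.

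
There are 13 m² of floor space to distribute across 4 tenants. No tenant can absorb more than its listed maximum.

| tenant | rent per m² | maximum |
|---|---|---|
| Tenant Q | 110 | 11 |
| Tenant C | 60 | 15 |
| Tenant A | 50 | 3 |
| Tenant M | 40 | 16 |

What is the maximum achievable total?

Highest rent per m² first: Tenant Q 110 > Tenant C 60 > Tenant A 50 > Tenant M 40.
Tenant Q: +11 to 11 (cap) — 2 left.
Tenant C has room for 15 but only 2 remain, so it gets 2.
Total = 110×11 + 60×2 = 1330.

1330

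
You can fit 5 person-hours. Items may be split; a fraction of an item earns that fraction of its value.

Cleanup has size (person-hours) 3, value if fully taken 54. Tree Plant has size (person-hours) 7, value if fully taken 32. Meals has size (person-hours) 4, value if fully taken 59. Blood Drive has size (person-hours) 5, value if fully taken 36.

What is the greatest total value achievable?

Rank by value-to-size ratio: Cleanup 54/3≈18, Meals 59/4≈14.8, Blood Drive 36/5≈7.2, Tree Plant 32/7≈4.57.
All 3 person-hours of Cleanup fit (value 54) → 2 remain.
Fill the last 2 person-hours with part of Meals: 2/4 of it earns 29.5.
Total value = 83.5.

83.5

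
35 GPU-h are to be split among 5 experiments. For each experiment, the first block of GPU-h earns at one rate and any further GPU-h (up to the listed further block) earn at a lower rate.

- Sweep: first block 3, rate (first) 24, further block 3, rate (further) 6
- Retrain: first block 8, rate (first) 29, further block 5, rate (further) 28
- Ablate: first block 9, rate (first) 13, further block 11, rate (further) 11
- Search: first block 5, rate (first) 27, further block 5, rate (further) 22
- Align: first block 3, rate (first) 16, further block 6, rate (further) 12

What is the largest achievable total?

Order all 10 blocks by rate: Retrain/first 29 > Retrain/second 28 > Search/first 27 > Sweep/first 24 > Search/second 22 > Align/first 16 > Ablate/first 13 > Align/second 12 > Ablate/second 11 > Sweep/second 6.
Retrain first at 29: fill all 8 → 27 left.
Fill Retrain second block (5 at 28) → 22 left.
Fill Search first block (5 at 27) → 17 left.
Sweep first at 24: fill all 3 → 14 left.
Fill Search second block (5 at 22) → 9 left.
Fill Align first block (3 at 16) → 6 left.
6 remain; put them into Ablate first at 13.
Total = 29×8 + 28×5 + 27×5 + 24×3 + 22×5 + 16×3 + 13×6 = 815.

815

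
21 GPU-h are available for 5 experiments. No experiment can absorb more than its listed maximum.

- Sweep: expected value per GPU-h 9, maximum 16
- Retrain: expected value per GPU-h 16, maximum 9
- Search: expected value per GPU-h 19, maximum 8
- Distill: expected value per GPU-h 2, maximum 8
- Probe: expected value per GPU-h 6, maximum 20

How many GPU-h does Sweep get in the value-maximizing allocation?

Highest expected value per GPU-h first: Search 19 > Retrain 16 > Sweep 9 > Probe 6 > Distill 2.
Search takes 8 to reach its cap of 8 — 13 left.
Give Retrain 9 to hit its cap of 9 — 4 left.
Sweep has room for 16 but only 4 remain, so it gets 4.

4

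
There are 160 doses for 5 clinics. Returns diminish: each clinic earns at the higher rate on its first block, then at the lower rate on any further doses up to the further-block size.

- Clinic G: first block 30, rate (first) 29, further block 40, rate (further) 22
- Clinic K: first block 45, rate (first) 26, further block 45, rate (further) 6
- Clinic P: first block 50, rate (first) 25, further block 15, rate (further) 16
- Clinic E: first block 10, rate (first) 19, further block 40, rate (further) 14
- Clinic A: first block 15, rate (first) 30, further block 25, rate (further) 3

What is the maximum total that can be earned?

Rank every tier by rate: Clinic A/tier1 30 > Clinic G/tier1 29 > Clinic K/tier1 26 > Clinic P/tier1 25 > Clinic G/tier2 22 > Clinic E/tier1 19 > Clinic P/tier2 16 > Clinic E/tier2 14 > Clinic K/tier2 6 > Clinic A/tier2 3.
Fill Clinic A tier1 block (15 at 30) — 145 left.
Fill Clinic G tier1 block (30 at 29) — 115 left.
Clinic K/tier1 (26): +45 — 70 left.
Fill Clinic P tier1 block (50 at 25) — 20 left.
Clinic G tier2 at 22: only 20 left, fill 20.
Total = 30×15 + 29×30 + 26×45 + 25×50 + 22×20 = 4180.

4180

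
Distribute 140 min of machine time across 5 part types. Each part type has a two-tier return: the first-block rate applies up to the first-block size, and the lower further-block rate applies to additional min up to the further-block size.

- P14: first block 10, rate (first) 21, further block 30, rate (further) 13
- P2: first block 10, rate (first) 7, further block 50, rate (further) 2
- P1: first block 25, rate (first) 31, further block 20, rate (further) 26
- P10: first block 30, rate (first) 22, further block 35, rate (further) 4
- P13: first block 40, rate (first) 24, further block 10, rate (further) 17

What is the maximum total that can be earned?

3360

Rank every tier by rate: P1/T1 31 > P1/T2 26 > P13/T1 24 > P10/T1 22 > P14/T1 21 > P13/T2 17 > P14/T2 13 > P2/T1 7 > P10/T2 4 > P2/T2 2.
P1 T1 at 31: fill all 25 — 115 left.
P1/T2 (26): +20 — 95 left.
P13 T1 at 24: fill all 40 — 55 left.
P10 T1 at 22: fill all 30 — 25 left.
P14/T1 (21): +10 — 15 left.
P13 T2 at 17: fill all 10 — 5 left.
P14/T2: +5 of 30 at 13; pool empty.
Total = 31×25 + 26×20 + 24×40 + 22×30 + 21×10 + 17×10 + 13×5 = 3360.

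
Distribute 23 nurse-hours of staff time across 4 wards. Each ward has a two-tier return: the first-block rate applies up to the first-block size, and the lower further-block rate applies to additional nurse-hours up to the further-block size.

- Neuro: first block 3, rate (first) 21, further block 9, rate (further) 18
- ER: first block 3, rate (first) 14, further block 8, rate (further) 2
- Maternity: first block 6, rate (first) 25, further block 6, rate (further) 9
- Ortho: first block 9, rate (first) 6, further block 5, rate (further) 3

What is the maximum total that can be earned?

Rank every tier by rate: Maternity/tier1 25 > Neuro/tier1 21 > Neuro/tier2 18 > ER/tier1 14 > Maternity/tier2 9 > Ortho/tier1 6 > Ortho/tier2 3 > ER/tier2 2.
Maternity/tier1 (25): +6 ; 17 left.
Fill Neuro tier1 block (3 at 21) ; 14 left.
Neuro/tier2 (18): +9 ; 5 left.
ER tier1 at 14: fill all 3 ; 2 left.
Maternity/tier2: +2 of 6 at 9; pool empty.
Total = 25×6 + 21×3 + 18×9 + 14×3 + 9×2 = 435.

435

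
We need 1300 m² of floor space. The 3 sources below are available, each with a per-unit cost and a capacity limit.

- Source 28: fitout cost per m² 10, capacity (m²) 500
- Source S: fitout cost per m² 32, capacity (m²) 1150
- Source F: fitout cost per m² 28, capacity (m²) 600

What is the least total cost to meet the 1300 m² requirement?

28200

Fill from the cheapest source first.
Source 28 (10): use full 500 → 800 m² to go.
Source F at 28: take all 600 m² → 200 still needed.
Source S (32): take the remaining 200 → done.
Cost = 500×10 + 600×28 + 200×32 = 28200.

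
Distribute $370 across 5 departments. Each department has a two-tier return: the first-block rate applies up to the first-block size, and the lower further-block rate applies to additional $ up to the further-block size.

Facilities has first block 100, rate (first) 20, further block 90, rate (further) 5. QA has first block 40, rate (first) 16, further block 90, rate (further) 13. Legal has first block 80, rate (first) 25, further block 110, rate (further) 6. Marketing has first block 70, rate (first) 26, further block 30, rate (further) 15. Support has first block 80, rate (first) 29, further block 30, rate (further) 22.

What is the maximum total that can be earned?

8960

Order all 10 blocks by rate: Support/first 29 > Marketing/first 26 > Legal/first 25 > Support/second 22 > Facilities/first 20 > QA/first 16 > Marketing/second 15 > QA/second 13 > Legal/second 6 > Facilities/second 5.
Support first at 29: fill all 80 — 290 left.
Marketing/first (26): +70 — 220 left.
Legal first at 25: fill all 80 — 140 left.
Fill Support second block (30 at 22) — 110 left.
Facilities first at 20: fill all 100 — 10 left.
QA first at 16: only 10 left, fill 10.
Total = 29×80 + 26×70 + 25×80 + 22×30 + 20×100 + 16×10 = 8960.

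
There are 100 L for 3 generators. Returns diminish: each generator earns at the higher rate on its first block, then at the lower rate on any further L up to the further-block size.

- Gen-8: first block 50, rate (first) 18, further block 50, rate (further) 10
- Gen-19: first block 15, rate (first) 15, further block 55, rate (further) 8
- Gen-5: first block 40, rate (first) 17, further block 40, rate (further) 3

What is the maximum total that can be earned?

Treat each block as its own option and order by rate: Gen-8/T1 18 > Gen-5/T1 17 > Gen-19/T1 15 > Gen-8/T2 10 > Gen-19/T2 8 > Gen-5/T2 3.
Gen-8 T1 at 18: fill all 50 — 50 left.
Gen-5/T1 (17): +40 — 10 left.
Gen-19 T1 at 15: only 10 left, fill 10.
Total = 18×50 + 17×40 + 15×10 = 1730.

1730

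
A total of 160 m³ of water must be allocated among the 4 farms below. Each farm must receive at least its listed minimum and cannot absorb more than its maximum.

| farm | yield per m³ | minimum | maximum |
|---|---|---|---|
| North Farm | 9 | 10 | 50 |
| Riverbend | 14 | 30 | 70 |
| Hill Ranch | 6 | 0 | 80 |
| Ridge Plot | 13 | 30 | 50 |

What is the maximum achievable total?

Meeting every minimum uses 10+30+0+30 = 70 m³, leaving 90.
Rank by yield per m³: Riverbend 14 > Ridge Plot 13 > North Farm 9 > Hill Ranch 6.
Riverbend: +40 to 70 (cap) — 50 left.
Ridge Plot: +20 to 50 (cap) — 30 left.
North Farm has room for 40 more but only 30 remain, so it gets 40.
Total = 9×40 + 14×70 + 13×50 = 1990.

1990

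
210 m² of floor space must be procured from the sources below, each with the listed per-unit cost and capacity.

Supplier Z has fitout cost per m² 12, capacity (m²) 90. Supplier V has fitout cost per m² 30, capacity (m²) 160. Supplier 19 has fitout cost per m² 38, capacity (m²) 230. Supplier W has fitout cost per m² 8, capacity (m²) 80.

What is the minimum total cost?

2920

Fill from the cheapest source first.
Supplier W at 8: take all 80 m² ; 130 still needed.
Supplier Z at 12: take all 90 m² ; 40 still needed.
Supplier V (30): take the remaining 40 ; done.
Supplier 19: unused.
Cost = 80×8 + 90×12 + 40×30 = 2920.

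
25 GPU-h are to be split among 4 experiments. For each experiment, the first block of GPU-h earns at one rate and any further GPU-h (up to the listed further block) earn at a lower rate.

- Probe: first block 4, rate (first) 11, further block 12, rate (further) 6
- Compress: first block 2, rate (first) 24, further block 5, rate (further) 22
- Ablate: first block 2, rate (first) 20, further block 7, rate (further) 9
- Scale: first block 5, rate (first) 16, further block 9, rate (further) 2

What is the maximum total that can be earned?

Rank every tier by rate: Compress/tier1 24 > Compress/tier2 22 > Ablate/tier1 20 > Scale/tier1 16 > Probe/tier1 11 > Ablate/tier2 9 > Probe/tier2 6 > Scale/tier2 2.
Compress/tier1 (24): +2 ; 23 left.
Compress/tier2 (22): +5 ; 18 left.
Ablate/tier1 (20): +2 ; 16 left.
Scale/tier1 (16): +5 ; 11 left.
Fill Probe tier1 block (4 at 11) ; 7 left.
Ablate tier2 at 9: fill all 7 ; 0 left.
Total = 24×2 + 22×5 + 20×2 + 16×5 + 11×4 + 9×7 = 385.

385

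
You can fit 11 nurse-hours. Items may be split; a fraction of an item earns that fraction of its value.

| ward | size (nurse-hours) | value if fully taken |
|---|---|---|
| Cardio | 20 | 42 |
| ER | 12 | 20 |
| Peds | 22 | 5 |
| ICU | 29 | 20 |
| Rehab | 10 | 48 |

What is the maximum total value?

50.1

Sort by value density: Rehab 48/10≈4.8, Cardio 42/20≈2.1, ER 20/12≈1.67, ICU 20/29≈0.69, Peds 5/22≈0.227.
Take all of Rehab (10 nurse-hours, value 48) → 1 nurse-hours left.
Only 1 nurse-hours remain; take 1/20 of Cardio for value 42×1/20 = 2.1.
Total value = 50.1.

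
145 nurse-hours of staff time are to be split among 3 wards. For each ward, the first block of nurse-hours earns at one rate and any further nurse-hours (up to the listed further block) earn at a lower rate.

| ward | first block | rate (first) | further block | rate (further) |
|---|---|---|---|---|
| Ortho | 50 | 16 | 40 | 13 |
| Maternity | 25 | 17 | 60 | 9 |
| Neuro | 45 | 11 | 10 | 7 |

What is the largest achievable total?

2075

Rank every tier by rate: Maternity/T1 17 > Ortho/T1 16 > Ortho/T2 13 > Neuro/T1 11 > Maternity/T2 9 > Neuro/T2 7.
Maternity T1 at 17: fill all 25 → 120 left.
Fill Ortho T1 block (50 at 16) → 70 left.
Ortho/T2 (13): +40 → 30 left.
Neuro/T1: +30 of 45 at 11; pool empty.
Total = 17×25 + 16×50 + 13×40 + 11×30 = 2075.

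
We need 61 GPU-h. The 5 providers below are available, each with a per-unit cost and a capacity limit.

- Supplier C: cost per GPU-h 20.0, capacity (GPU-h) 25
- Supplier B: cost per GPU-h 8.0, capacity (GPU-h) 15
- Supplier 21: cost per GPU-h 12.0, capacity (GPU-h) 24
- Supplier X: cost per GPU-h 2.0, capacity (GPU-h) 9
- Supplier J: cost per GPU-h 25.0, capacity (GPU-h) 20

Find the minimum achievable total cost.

686

Cheapest first:
Supplier X (2.0): use full 9 → 52 GPU-h to go.
Take 15 from Supplier B at 8.0 → need 37 more.
Take 24 from Supplier 21 at 12.0 → need 13 more.
Supplier C (20.0): take the remaining 13 → done.
Supplier J: unused.
Cost = 9×2.0 + 15×8.0 + 24×12.0 + 13×20.0 = 686.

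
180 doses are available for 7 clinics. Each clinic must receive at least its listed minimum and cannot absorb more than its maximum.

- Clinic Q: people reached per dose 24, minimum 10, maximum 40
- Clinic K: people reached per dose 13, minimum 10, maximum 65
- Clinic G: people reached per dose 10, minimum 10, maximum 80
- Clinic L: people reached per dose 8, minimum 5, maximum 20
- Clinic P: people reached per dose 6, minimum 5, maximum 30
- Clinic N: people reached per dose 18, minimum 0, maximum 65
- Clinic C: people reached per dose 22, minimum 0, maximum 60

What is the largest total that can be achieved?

3480

Meeting every minimum uses 10+10+10+5+5+0+0 = 40 doses, leaving 140.
Highest people reached per dose first: Clinic Q 24 > Clinic C 22 > Clinic N 18 > Clinic K 13 > Clinic G 10 > Clinic L 8 > Clinic P 6.
Clinic Q takes 30 more to reach its cap of 40 ; 110 left.
Clinic C: +60 to 60 (cap) ; 50 left.
Clinic N: +50 (room for 65) → 50. Pool exhausted.
Total = 24×40 + 13×10 + 10×10 + 8×5 + 6×5 + 18×50 + 22×60 = 3480.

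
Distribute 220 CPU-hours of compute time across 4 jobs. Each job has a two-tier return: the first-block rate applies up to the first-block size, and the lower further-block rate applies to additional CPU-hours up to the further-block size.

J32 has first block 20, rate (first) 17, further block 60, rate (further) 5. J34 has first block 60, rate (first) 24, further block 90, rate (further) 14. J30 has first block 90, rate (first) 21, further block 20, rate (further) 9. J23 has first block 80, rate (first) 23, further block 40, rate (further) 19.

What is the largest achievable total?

4960

Treat each block as its own option and order by rate: J34/tier1 24 > J23/tier1 23 > J30/tier1 21 > J23/tier2 19 > J32/tier1 17 > J34/tier2 14 > J30/tier2 9 > J32/tier2 5.
J34 tier1 at 24: fill all 60 — 160 left.
J23 tier1 at 23: fill all 80 — 80 left.
J30/tier1: +80 of 90 at 21; pool empty.
Total = 24×60 + 23×80 + 21×80 = 4960.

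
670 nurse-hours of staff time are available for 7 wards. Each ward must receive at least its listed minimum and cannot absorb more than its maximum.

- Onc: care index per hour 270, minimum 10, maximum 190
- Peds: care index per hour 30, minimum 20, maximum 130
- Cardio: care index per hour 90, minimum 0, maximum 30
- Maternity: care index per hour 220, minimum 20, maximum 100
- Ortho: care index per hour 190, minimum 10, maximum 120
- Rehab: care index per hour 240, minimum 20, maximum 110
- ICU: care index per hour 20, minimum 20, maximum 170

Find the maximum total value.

Meeting every minimum uses 10+20+0+20+10+20+20 = 100 nurse-hours, leaving 570.
Order the wards by care index per hour: Onc 270 > Rehab 240 > Maternity 220 > Ortho 190 > Cardio 90 > Peds 30 > ICU 20.
Give Onc 180 more to hit its cap of 190 ; 390 left.
Rehab takes 90 more to reach its cap of 110 ; 300 left.
Maternity: +80 to 100 (cap) ; 220 left.
Give Ortho 110 more to hit its cap of 120 ; 110 left.
Give Cardio 30 more to hit its cap of 30 ; 80 left.
Peds: +80 (room for 110) → 100. Pool exhausted.
Total = 270×190 + 30×100 + 90×30 + 220×100 + 190×120 + 240×110 + 20×20 = 128600.

128600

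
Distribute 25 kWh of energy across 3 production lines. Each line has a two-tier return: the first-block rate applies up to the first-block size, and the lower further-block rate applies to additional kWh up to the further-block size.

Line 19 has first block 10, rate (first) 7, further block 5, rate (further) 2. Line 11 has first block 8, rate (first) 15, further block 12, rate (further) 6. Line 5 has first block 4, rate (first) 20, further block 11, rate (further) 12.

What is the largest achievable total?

346

Order all 6 blocks by rate: Line 5/tier1 20 > Line 11/tier1 15 > Line 5/tier2 12 > Line 19/tier1 7 > Line 11/tier2 6 > Line 19/tier2 2.
Line 5 tier1 at 20: fill all 4 ; 21 left.
Line 11 tier1 at 15: fill all 8 ; 13 left.
Line 5/tier2 (12): +11 ; 2 left.
Line 19 tier1 at 7: only 2 left, fill 2.
Total = 20×4 + 15×8 + 12×11 + 7×2 = 346.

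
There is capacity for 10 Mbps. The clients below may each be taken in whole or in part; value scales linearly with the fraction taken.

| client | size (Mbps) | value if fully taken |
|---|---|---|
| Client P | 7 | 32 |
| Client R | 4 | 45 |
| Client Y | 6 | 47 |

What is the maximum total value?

Rank by value-to-size ratio: Client R 45/4≈11.2, Client Y 47/6≈7.83, Client P 32/7≈4.57.
All 4 Mbps of Client R fit (value 45) → 6 remain.
Take all of Client Y (6 Mbps, value 47) → 0 Mbps left.
Total value = 92.

92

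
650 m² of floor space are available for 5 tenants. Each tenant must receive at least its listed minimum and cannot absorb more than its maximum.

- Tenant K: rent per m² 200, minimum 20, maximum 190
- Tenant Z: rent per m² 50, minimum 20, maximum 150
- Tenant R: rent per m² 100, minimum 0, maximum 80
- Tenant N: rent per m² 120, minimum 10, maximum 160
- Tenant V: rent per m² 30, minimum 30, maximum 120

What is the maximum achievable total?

74800

Meeting every minimum uses 20+20+0+10+30 = 80 m², leaving 570.
Order the tenants by rent per m²: Tenant K 200 > Tenant N 120 > Tenant R 100 > Tenant Z 50 > Tenant V 30.
Tenant K takes 170 more to reach its cap of 190 → 400 left.
Give Tenant N 150 more to hit its cap of 160 → 250 left.
Tenant R: +80 to 80 (cap) → 170 left.
Give Tenant Z 130 more to hit its cap of 150 → 40 left.
Tenant V has room for 90 more but only 40 remain, so it gets 70.
Total = 200×190 + 50×150 + 100×80 + 120×160 + 30×70 = 74800.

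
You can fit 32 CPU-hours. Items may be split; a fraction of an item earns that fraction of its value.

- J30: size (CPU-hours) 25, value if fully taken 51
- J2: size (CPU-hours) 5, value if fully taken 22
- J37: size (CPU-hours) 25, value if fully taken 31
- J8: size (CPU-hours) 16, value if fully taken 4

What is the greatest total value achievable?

Rank by value-to-size ratio: J2 22/5≈4.4, J30 51/25≈2.04, J37 31/25≈1.24, J8 4/16≈0.25.
J2: take in full, 5 CPU-hours for value 22 → 27 left.
All 25 CPU-hours of J30 fit (value 51) → 2 remain.
Only 2 CPU-hours remain; take 2/25 of J37 for value 31×2/25 = 2.48.
Total value = 75.48.

75.48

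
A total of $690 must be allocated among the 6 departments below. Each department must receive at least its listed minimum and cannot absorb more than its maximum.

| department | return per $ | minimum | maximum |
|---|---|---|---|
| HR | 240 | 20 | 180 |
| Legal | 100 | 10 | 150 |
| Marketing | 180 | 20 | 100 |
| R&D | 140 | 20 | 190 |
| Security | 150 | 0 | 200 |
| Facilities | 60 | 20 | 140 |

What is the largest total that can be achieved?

Meeting every minimum uses 20+10+20+20+0+20 = 90 $, leaving 600.
Highest return per $ first: HR 240 > Marketing 180 > Security 150 > R&D 140 > Legal 100 > Facilities 60.
HR takes 160 more to reach its cap of 180 → 440 left.
Marketing takes 80 more to reach its cap of 100 → 360 left.
Give Security 200 more to hit its cap of 200 → 160 left.
R&D: +160 (room for 170) → 180. Pool exhausted.
Total = 240×180 + 100×10 + 180×100 + 140×180 + 150×200 + 60×20 = 118600.

118600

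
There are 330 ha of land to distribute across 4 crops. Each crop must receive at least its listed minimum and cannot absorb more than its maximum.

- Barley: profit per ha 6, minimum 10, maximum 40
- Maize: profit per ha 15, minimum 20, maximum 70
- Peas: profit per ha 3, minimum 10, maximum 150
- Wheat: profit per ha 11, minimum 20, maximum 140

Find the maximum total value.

Meeting every minimum uses 10+20+10+20 = 60 ha, leaving 270.
Highest profit per ha first: Maize 15 > Wheat 11 > Barley 6 > Peas 3.
Give Maize 50 more to hit its cap of 70 → 220 left.
Give Wheat 120 more to hit its cap of 140 → 100 left.
Barley: +30 to 40 (cap) → 70 left.
Only 70 left; Peas takes them to reach 80.
Total = 6×40 + 15×70 + 3×80 + 11×140 = 3070.

3070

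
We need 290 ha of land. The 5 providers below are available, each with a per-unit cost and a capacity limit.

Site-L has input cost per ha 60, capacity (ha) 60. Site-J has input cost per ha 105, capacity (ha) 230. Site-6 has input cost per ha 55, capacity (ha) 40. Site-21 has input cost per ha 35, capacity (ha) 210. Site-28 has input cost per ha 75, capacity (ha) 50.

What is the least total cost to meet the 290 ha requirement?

11950

Fill from the cheapest provider first.
Site-21 at 35: take all 210 ha → 80 still needed.
Site-6 at 55: take all 40 ha → 40 still needed.
Take 40 from Site-L at 60 to finish.
Site-28, Site-J: unused.
Cost = 210×35 + 40×55 + 40×60 = 11950.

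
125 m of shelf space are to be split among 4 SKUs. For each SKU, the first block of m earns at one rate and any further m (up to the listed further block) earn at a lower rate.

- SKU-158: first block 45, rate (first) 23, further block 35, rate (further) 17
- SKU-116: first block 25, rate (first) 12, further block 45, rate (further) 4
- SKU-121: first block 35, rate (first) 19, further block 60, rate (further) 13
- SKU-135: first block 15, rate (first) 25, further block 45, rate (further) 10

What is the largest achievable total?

Order all 8 blocks by rate: SKU-135/tier1 25 > SKU-158/tier1 23 > SKU-121/tier1 19 > SKU-158/tier2 17 > SKU-121/tier2 13 > SKU-116/tier1 12 > SKU-135/tier2 10 > SKU-116/tier2 4.
Fill SKU-135 tier1 block (15 at 25) — 110 left.
SKU-158/tier1 (23): +45 — 65 left.
SKU-121 tier1 at 19: fill all 35 — 30 left.
SKU-158 tier2 at 17: only 30 left, fill 30.
Total = 25×15 + 23×45 + 19×35 + 17×30 = 2585.

2585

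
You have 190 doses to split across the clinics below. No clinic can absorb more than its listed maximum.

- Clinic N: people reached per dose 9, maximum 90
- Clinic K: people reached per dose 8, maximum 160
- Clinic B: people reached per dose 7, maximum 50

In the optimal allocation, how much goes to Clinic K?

100

Highest people reached per dose first: Clinic N 9 > Clinic K 8 > Clinic B 7.
Clinic N takes 90 to reach its cap of 90 — 100 left.
Clinic K: +100 (room for 160) → 100. Pool exhausted.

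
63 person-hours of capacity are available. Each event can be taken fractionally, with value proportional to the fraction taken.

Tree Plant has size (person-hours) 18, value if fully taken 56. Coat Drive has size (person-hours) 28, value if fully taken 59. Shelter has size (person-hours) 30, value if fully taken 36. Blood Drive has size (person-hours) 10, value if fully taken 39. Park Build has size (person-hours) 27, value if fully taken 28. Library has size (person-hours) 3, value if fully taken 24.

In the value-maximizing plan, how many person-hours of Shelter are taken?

4

Sort by value density: Library 24/3≈8, Blood Drive 39/10≈3.9, Tree Plant 56/18≈3.11, Coat Drive 59/28≈2.11, Shelter 36/30≈1.2, Park Build 28/27≈1.04.
All 3 person-hours of Library fit (value 24) — 60 remain.
All 10 person-hours of Blood Drive fit (value 39) — 50 remain.
Take all of Tree Plant (18 person-hours, value 56) — 32 person-hours left.
Take all of Coat Drive (28 person-hours, value 59) — 4 person-hours left.
4 person-hours left: a 4/30 share of Shelter gives 36×4/30 = 4.8.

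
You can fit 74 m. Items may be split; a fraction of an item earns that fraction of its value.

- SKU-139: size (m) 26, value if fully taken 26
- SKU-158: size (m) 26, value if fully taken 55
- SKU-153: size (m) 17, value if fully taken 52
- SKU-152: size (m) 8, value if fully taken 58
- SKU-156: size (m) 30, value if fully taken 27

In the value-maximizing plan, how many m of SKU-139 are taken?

23

Best value per unit of size first: SKU-152 58/8≈7.25, SKU-153 52/17≈3.06, SKU-158 55/26≈2.12, SKU-139 26/26≈1, SKU-156 27/30≈0.9.
SKU-152: take in full, 8 m for value 58 ; 66 left.
All 17 m of SKU-153 fit (value 52) ; 49 remain.
SKU-158: take in full, 26 m for value 55 ; 23 left.
Fill the last 23 m with part of SKU-139: 23/26 of it earns 23.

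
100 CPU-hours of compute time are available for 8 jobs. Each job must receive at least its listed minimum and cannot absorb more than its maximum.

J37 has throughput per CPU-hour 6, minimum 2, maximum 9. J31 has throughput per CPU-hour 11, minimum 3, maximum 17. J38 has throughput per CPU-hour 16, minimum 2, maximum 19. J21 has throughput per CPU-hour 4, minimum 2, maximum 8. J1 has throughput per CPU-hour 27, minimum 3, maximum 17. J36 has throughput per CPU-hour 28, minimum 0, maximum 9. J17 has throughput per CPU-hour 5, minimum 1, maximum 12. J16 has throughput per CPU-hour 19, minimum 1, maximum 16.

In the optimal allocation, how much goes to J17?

11

Meeting every minimum uses 2+3+2+2+3+0+1+1 = 14 CPU-hours, leaving 86.
Order the jobs by throughput per CPU-hour: J36 28 > J1 27 > J16 19 > J38 16 > J31 11 > J37 6 > J17 5 > J21 4.
Give J36 9 more to hit its cap of 9 → 77 left.
J1 takes 14 more to reach its cap of 17 → 63 left.
J16: +15 to 16 (cap) → 48 left.
J38: +17 to 19 (cap) → 31 left.
J31 takes 14 more to reach its cap of 17 → 17 left.
Give J37 7 more to hit its cap of 9 → 10 left.
J17: +10 (room for 11) → 11. Pool exhausted.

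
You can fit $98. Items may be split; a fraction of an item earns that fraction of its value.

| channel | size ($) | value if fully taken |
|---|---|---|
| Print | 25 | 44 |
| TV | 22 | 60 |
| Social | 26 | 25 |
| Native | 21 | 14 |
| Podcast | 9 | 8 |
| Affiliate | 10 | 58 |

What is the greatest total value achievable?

Rank by value-to-size ratio: Affiliate 58/10≈5.8, TV 60/22≈2.73, Print 44/25≈1.76, Social 25/26≈0.962, Podcast 8/9≈0.889, Native 14/21≈0.667.
All 10 $ of Affiliate fit (value 58) — 88 remain.
Take all of TV (22 $, value 60) — 66 $ left.
Print: take in full, 25 $ for value 44 — 41 left.
Social: take in full, 26 $ for value 25 — 15 left.
Podcast: take in full, 9 $ for value 8 — 6 left.
Only 6 $ remain; take 6/21 of Native for value 14×6/21 = 4.
Total value = 199.

199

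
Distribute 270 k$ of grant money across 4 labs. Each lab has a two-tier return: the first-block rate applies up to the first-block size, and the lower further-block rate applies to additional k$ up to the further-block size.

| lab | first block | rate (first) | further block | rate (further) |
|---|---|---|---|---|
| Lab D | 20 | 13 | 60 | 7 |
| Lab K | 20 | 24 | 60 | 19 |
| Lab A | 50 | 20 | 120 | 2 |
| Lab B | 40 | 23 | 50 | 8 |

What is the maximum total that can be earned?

4410

Rank every tier by rate: Lab K/first 24 > Lab B/first 23 > Lab A/first 20 > Lab K/second 19 > Lab D/first 13 > Lab B/second 8 > Lab D/second 7 > Lab A/second 2.
Fill Lab K first block (20 at 24) — 250 left.
Fill Lab B first block (40 at 23) — 210 left.
Lab A first at 20: fill all 50 — 160 left.
Lab K/second (19): +60 — 100 left.
Lab D first at 13: fill all 20 — 80 left.
Lab B second at 8: fill all 50 — 30 left.
Lab D/second: +30 of 60 at 7; pool empty.
Total = 24×20 + 23×40 + 20×50 + 19×60 + 13×20 + 8×50 + 7×30 = 4410.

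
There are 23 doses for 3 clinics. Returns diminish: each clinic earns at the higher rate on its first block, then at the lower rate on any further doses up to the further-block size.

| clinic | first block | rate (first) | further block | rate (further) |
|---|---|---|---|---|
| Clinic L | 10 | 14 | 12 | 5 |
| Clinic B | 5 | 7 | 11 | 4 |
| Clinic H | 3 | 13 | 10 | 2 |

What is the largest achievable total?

239

Treat each block as its own option and order by rate: Clinic L/tier1 14 > Clinic H/tier1 13 > Clinic B/tier1 7 > Clinic L/tier2 5 > Clinic B/tier2 4 > Clinic H/tier2 2.
Fill Clinic L tier1 block (10 at 14) ; 13 left.
Fill Clinic H tier1 block (3 at 13) ; 10 left.
Fill Clinic B tier1 block (5 at 7) ; 5 left.
5 remain; put them into Clinic L tier2 at 5.
Total = 14×10 + 13×3 + 7×5 + 5×5 = 239.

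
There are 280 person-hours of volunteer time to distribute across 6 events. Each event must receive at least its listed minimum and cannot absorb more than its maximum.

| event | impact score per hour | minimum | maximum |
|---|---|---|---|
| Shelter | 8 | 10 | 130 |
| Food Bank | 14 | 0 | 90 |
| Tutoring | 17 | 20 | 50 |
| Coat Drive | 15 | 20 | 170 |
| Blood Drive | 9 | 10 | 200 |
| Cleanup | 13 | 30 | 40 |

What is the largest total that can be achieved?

4100

Meeting every minimum uses 10+0+20+20+10+30 = 90 person-hours, leaving 190.
Rank by impact score per hour: Tutoring 17 > Coat Drive 15 > Food Bank 14 > Cleanup 13 > Blood Drive 9 > Shelter 8.
Tutoring takes 30 more to reach its cap of 50 ; 160 left.
Coat Drive takes 150 more to reach its cap of 170 ; 10 left.
Food Bank has room for 90 more but only 10 remain, so it gets 10.
Total = 8×10 + 14×10 + 17×50 + 15×170 + 9×10 + 13×30 = 4100.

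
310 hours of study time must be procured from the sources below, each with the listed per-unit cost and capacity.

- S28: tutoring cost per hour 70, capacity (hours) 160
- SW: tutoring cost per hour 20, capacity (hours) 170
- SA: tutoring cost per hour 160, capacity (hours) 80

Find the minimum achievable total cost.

Cheapest first:
Take 170 from SW at 20 — need 140 more.
S28 at 70: take 140 of its 160 — requirement met.
SA: unused.
Cost = 170×20 + 140×70 = 13200.

13200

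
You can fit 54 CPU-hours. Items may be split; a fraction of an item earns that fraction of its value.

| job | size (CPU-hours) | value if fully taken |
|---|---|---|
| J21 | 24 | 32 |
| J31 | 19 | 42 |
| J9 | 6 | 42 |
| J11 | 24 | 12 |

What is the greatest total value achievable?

118.5

Sort by value density: J9 42/6≈7, J31 42/19≈2.21, J21 32/24≈1.33, J11 12/24≈0.5.
Take all of J9 (6 CPU-hours, value 42) ; 48 CPU-hours left.
Take all of J31 (19 CPU-hours, value 42) ; 29 CPU-hours left.
J21: take in full, 24 CPU-hours for value 32 ; 5 left.
Fill the last 5 CPU-hours with part of J11: 5/24 of it earns 2.5.
Total value = 118.5.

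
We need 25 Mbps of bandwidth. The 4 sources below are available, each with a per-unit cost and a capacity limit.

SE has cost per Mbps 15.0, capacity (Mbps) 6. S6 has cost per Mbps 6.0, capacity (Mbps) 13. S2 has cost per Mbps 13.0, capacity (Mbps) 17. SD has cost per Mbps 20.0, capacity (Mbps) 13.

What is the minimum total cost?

234

Fill from the cheapest source first.
S6 (6.0): use full 13 — 12 Mbps to go.
S2 (13.0): take the remaining 12 — done.
SE, SD: unused.
Cost = 13×6.0 + 12×13.0 = 234.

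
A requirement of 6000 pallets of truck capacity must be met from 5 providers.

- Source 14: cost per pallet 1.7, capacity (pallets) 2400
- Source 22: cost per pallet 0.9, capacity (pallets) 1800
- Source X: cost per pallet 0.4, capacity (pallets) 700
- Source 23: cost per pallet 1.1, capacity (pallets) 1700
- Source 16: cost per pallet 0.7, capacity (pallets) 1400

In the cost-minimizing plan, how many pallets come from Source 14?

400

Cheapest first:
Source X at 0.4: take all 700 pallets ; 5300 still needed.
Source 16 (0.7): use full 1400 ; 3900 pallets to go.
Source 22 at 0.9: take all 1800 pallets ; 2100 still needed.
Source 23 at 1.1: take all 1700 pallets ; 400 still needed.
Source 14 (1.7): take the remaining 400 ; done.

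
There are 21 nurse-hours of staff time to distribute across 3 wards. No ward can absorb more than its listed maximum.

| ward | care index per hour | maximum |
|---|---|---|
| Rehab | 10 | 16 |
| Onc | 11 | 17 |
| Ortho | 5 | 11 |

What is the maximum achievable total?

Order the wards by care index per hour: Onc 11 > Rehab 10 > Ortho 5.
Onc: +17 to 17 (cap) ; 4 left.
Rehab has room for 16 but only 4 remain, so it gets 4.
Total = 10×4 + 11×17 = 227.

227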